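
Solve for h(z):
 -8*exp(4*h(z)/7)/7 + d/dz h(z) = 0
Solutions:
 h(z) = 7*log(-(-1/(C1 + 32*z))^(1/4)) + 7*log(7)/2
 h(z) = 7*log(-1/(C1 + 32*z))/4 + 7*log(7)/2
 h(z) = 7*log(-I*(-1/(C1 + 32*z))^(1/4)) + 7*log(7)/2
 h(z) = 7*log(I*(-1/(C1 + 32*z))^(1/4)) + 7*log(7)/2


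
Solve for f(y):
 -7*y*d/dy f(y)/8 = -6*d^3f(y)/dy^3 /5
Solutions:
 f(y) = C1 + Integral(C2*airyai(35^(1/3)*6^(2/3)*y/12) + C3*airybi(35^(1/3)*6^(2/3)*y/12), y)


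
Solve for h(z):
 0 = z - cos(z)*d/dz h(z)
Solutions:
 h(z) = C1 + Integral(z/cos(z), z)


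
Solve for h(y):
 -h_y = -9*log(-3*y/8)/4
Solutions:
 h(y) = C1 + 9*y*log(-y)/4 + 9*y*(-3*log(2) - 1 + log(3))/4


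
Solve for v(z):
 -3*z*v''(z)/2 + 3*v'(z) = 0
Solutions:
 v(z) = C1 + C2*z^3


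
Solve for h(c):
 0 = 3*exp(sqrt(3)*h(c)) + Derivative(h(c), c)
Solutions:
 h(c) = sqrt(3)*(2*log(1/(C1 + 3*c)) - log(3))/6


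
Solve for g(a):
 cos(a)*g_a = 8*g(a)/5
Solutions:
 g(a) = C1*(sin(a) + 1)^(4/5)/(sin(a) - 1)^(4/5)


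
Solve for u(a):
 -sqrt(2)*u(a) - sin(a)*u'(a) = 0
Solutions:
 u(a) = C1*(cos(a) + 1)^(sqrt(2)/2)/(cos(a) - 1)^(sqrt(2)/2)


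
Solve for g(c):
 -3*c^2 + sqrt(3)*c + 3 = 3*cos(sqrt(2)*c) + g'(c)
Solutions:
 g(c) = C1 - c^3 + sqrt(3)*c^2/2 + 3*c - 3*sqrt(2)*sin(sqrt(2)*c)/2


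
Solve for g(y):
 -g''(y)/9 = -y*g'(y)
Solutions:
 g(y) = C1 + C2*erfi(3*sqrt(2)*y/2)


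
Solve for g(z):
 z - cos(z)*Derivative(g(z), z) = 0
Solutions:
 g(z) = C1 + Integral(z/cos(z), z)


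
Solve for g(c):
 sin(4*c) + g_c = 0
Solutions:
 g(c) = C1 + cos(4*c)/4


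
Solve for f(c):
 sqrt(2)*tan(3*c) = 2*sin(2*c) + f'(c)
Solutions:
 f(c) = C1 - sqrt(2)*log(cos(3*c))/3 + cos(2*c)


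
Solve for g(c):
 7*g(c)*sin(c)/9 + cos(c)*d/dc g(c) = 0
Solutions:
 g(c) = C1*cos(c)^(7/9)


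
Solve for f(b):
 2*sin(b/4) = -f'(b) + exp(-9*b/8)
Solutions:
 f(b) = C1 + 8*cos(b/4) - 8*exp(-9*b/8)/9


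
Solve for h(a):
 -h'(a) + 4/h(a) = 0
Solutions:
 h(a) = -sqrt(C1 + 8*a)
 h(a) = sqrt(C1 + 8*a)


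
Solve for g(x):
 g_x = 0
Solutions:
 g(x) = C1


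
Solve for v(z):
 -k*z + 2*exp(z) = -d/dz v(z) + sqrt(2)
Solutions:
 v(z) = C1 + k*z^2/2 + sqrt(2)*z - 2*exp(z)


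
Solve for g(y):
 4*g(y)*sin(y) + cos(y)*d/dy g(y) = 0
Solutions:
 g(y) = C1*cos(y)^4


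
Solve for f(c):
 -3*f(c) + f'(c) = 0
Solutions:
 f(c) = C1*exp(3*c)


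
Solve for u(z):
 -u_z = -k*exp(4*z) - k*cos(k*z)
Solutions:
 u(z) = C1 + k*exp(4*z)/4 + sin(k*z)


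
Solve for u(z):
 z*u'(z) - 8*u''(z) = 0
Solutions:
 u(z) = C1 + C2*erfi(z/4)


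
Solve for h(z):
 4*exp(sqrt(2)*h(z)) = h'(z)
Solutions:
 h(z) = sqrt(2)*(2*log(-1/(C1 + 4*z)) - log(2))/4


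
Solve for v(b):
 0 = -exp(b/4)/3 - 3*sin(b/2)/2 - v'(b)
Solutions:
 v(b) = C1 - 4*exp(b/4)/3 + 3*cos(b/2)


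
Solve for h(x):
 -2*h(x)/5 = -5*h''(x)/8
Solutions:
 h(x) = C1*exp(-4*x/5) + C2*exp(4*x/5)


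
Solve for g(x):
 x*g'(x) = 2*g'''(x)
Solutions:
 g(x) = C1 + Integral(C2*airyai(2^(2/3)*x/2) + C3*airybi(2^(2/3)*x/2), x)


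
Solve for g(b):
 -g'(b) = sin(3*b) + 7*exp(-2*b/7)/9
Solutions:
 g(b) = C1 + cos(3*b)/3 + 49*exp(-2*b/7)/18


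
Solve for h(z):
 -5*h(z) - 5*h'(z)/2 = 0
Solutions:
 h(z) = C1*exp(-2*z)


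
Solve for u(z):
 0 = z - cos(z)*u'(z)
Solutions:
 u(z) = C1 + Integral(z/cos(z), z)


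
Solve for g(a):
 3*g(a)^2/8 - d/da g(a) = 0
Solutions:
 g(a) = -8/(C1 + 3*a)


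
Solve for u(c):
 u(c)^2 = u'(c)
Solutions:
 u(c) = -1/(C1 + c)


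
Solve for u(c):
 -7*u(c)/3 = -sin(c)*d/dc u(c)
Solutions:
 u(c) = C1*(cos(c) - 1)^(7/6)/(cos(c) + 1)^(7/6)


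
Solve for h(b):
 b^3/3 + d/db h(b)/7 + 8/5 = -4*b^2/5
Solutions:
 h(b) = C1 - 7*b^4/12 - 28*b^3/15 - 56*b/5


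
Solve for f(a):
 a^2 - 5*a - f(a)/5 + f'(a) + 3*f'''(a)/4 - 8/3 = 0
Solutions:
 f(a) = C1*exp(10^(1/3)*a*(-5^(1/3)*(9 + sqrt(481))^(1/3) + 10*2^(1/3)/(9 + sqrt(481))^(1/3))/30)*sin(10^(1/3)*sqrt(3)*a*(10*2^(1/3)/(9 + sqrt(481))^(1/3) + 5^(1/3)*(9 + sqrt(481))^(1/3))/30) + C2*exp(10^(1/3)*a*(-5^(1/3)*(9 + sqrt(481))^(1/3) + 10*2^(1/3)/(9 + sqrt(481))^(1/3))/30)*cos(10^(1/3)*sqrt(3)*a*(10*2^(1/3)/(9 + sqrt(481))^(1/3) + 5^(1/3)*(9 + sqrt(481))^(1/3))/30) + C3*exp(-10^(1/3)*a*(-5^(1/3)*(9 + sqrt(481))^(1/3) + 10*2^(1/3)/(9 + sqrt(481))^(1/3))/15) + 5*a^2 + 25*a + 335/3


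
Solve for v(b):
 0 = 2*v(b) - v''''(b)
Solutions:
 v(b) = C1*exp(-2^(1/4)*b) + C2*exp(2^(1/4)*b) + C3*sin(2^(1/4)*b) + C4*cos(2^(1/4)*b)


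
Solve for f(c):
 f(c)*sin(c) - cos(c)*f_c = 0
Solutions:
 f(c) = C1/cos(c)


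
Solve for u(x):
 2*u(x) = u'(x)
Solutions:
 u(x) = C1*exp(2*x)


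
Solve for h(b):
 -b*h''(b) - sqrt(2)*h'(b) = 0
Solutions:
 h(b) = C1 + C2*b^(1 - sqrt(2))


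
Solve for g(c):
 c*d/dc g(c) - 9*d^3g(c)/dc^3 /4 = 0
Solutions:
 g(c) = C1 + Integral(C2*airyai(2^(2/3)*3^(1/3)*c/3) + C3*airybi(2^(2/3)*3^(1/3)*c/3), c)


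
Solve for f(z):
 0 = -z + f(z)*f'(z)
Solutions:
 f(z) = -sqrt(C1 + z^2)
 f(z) = sqrt(C1 + z^2)


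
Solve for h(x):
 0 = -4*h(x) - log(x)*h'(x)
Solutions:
 h(x) = C1*exp(-4*li(x))


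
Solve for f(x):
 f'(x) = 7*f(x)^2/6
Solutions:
 f(x) = -6/(C1 + 7*x)


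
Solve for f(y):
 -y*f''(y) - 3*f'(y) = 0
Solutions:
 f(y) = C1 + C2/y^2


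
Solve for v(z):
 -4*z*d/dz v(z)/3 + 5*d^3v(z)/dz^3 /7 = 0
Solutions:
 v(z) = C1 + Integral(C2*airyai(15^(2/3)*28^(1/3)*z/15) + C3*airybi(15^(2/3)*28^(1/3)*z/15), z)


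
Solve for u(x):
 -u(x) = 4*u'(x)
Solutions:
 u(x) = C1*exp(-x/4)


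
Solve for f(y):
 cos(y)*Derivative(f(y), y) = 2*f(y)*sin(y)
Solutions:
 f(y) = C1/cos(y)^2


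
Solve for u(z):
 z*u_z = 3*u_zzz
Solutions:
 u(z) = C1 + Integral(C2*airyai(3^(2/3)*z/3) + C3*airybi(3^(2/3)*z/3), z)


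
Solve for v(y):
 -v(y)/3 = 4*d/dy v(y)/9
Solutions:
 v(y) = C1*exp(-3*y/4)


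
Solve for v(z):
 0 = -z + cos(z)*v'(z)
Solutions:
 v(z) = C1 + Integral(z/cos(z), z)


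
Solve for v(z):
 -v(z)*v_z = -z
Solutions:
 v(z) = -sqrt(C1 + z^2)
 v(z) = sqrt(C1 + z^2)


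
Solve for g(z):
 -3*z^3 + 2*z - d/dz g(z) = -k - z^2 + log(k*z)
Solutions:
 g(z) = C1 - 3*z^4/4 + z^3/3 + z^2 + z*(k + 1) - z*log(k*z)


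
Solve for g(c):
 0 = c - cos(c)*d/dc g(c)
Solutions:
 g(c) = C1 + Integral(c/cos(c), c)


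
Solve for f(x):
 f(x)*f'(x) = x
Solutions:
 f(x) = -sqrt(C1 + x^2)
 f(x) = sqrt(C1 + x^2)


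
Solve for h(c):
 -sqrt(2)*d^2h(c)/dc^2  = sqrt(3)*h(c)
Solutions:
 h(c) = C1*sin(2^(3/4)*3^(1/4)*c/2) + C2*cos(2^(3/4)*3^(1/4)*c/2)


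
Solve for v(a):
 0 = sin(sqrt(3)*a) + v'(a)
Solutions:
 v(a) = C1 + sqrt(3)*cos(sqrt(3)*a)/3


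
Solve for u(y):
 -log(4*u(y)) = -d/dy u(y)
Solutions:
 -Integral(1/(log(_y) + 2*log(2)), (_y, u(y))) = C1 - y


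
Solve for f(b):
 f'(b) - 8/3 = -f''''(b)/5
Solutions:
 f(b) = C1 + C4*exp(-5^(1/3)*b) + 8*b/3 + (C2*sin(sqrt(3)*5^(1/3)*b/2) + C3*cos(sqrt(3)*5^(1/3)*b/2))*exp(5^(1/3)*b/2)


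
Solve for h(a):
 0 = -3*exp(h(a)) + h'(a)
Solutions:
 h(a) = log(-1/(C1 + 3*a))


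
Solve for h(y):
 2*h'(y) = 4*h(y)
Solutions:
 h(y) = C1*exp(2*y)


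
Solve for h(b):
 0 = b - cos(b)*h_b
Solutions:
 h(b) = C1 + Integral(b/cos(b), b)


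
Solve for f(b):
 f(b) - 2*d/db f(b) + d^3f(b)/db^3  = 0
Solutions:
 f(b) = C1*exp(b) + C2*exp(b*(-1 + sqrt(5))/2) + C3*exp(-b*(1 + sqrt(5))/2)


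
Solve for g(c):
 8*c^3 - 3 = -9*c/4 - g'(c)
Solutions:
 g(c) = C1 - 2*c^4 - 9*c^2/8 + 3*c


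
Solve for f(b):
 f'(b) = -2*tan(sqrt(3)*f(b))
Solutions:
 f(b) = sqrt(3)*(pi - asin(C1*exp(-2*sqrt(3)*b)))/3
 f(b) = sqrt(3)*asin(C1*exp(-2*sqrt(3)*b))/3


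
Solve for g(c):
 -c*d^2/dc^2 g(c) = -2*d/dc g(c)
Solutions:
 g(c) = C1 + C2*c^3


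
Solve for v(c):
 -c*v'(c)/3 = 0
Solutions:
 v(c) = C1


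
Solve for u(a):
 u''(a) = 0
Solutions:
 u(a) = C1 + C2*a


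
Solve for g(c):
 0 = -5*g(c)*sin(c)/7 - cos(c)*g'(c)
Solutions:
 g(c) = C1*cos(c)^(5/7)


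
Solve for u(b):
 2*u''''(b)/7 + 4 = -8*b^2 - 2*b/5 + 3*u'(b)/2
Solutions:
 u(b) = C1 + C4*exp(42^(1/3)*b/2) + 16*b^3/9 + 2*b^2/15 + 8*b/3 + (C2*sin(14^(1/3)*3^(5/6)*b/4) + C3*cos(14^(1/3)*3^(5/6)*b/4))*exp(-42^(1/3)*b/4)


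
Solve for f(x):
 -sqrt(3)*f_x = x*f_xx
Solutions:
 f(x) = C1 + C2*x^(1 - sqrt(3))


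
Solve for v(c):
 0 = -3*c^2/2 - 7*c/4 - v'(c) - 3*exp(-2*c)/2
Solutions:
 v(c) = C1 - c^3/2 - 7*c^2/8 + 3*exp(-2*c)/4


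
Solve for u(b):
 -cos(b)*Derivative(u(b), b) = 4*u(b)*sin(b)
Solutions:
 u(b) = C1*cos(b)^4


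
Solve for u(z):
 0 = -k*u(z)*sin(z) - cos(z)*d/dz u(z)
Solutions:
 u(z) = C1*exp(k*log(cos(z)))


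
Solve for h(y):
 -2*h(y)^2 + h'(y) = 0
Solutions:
 h(y) = -1/(C1 + 2*y)


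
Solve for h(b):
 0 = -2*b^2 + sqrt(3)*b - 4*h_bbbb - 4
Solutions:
 h(b) = C1 + C2*b + C3*b^2 + C4*b^3 - b^6/720 + sqrt(3)*b^5/480 - b^4/24


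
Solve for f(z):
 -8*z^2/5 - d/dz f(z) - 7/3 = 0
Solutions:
 f(z) = C1 - 8*z^3/15 - 7*z/3


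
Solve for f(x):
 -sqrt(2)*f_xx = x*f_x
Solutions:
 f(x) = C1 + C2*erf(2^(1/4)*x/2)


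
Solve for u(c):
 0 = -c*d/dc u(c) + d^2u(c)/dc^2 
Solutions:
 u(c) = C1 + C2*erfi(sqrt(2)*c/2)


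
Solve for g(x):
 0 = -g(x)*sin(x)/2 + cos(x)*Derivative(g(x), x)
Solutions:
 g(x) = C1/sqrt(cos(x))


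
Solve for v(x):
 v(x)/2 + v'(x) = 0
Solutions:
 v(x) = C1*exp(-x/2)


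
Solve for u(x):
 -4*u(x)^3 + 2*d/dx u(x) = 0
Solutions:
 u(x) = -sqrt(2)*sqrt(-1/(C1 + 2*x))/2
 u(x) = sqrt(2)*sqrt(-1/(C1 + 2*x))/2


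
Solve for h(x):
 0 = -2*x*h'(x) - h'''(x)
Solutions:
 h(x) = C1 + Integral(C2*airyai(-2^(1/3)*x) + C3*airybi(-2^(1/3)*x), x)


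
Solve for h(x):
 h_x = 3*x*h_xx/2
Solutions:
 h(x) = C1 + C2*x^(5/3)


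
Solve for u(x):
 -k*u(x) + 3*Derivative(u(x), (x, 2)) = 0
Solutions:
 u(x) = C1*exp(-sqrt(3)*sqrt(k)*x/3) + C2*exp(sqrt(3)*sqrt(k)*x/3)


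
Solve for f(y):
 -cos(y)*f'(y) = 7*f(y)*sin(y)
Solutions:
 f(y) = C1*cos(y)^7


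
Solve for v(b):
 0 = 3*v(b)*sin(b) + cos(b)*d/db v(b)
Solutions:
 v(b) = C1*cos(b)^3


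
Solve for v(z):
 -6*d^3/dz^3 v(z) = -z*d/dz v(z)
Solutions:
 v(z) = C1 + Integral(C2*airyai(6^(2/3)*z/6) + C3*airybi(6^(2/3)*z/6), z)


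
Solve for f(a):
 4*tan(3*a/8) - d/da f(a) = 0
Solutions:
 f(a) = C1 - 32*log(cos(3*a/8))/3


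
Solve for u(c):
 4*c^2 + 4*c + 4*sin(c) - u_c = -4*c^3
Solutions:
 u(c) = C1 + c^4 + 4*c^3/3 + 2*c^2 - 4*cos(c)


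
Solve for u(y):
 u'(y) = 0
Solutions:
 u(y) = C1


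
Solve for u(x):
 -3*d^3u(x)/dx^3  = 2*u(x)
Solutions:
 u(x) = C3*exp(-2^(1/3)*3^(2/3)*x/3) + (C1*sin(2^(1/3)*3^(1/6)*x/2) + C2*cos(2^(1/3)*3^(1/6)*x/2))*exp(2^(1/3)*3^(2/3)*x/6)


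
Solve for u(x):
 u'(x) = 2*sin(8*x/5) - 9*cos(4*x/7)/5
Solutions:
 u(x) = C1 - 63*sin(4*x/7)/20 - 5*cos(8*x/5)/4


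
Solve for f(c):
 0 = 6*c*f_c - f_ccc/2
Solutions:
 f(c) = C1 + Integral(C2*airyai(12^(1/3)*c) + C3*airybi(12^(1/3)*c), c)


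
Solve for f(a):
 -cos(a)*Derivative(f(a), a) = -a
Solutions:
 f(a) = C1 + Integral(a/cos(a), a)


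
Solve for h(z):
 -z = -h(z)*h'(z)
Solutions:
 h(z) = -sqrt(C1 + z^2)
 h(z) = sqrt(C1 + z^2)


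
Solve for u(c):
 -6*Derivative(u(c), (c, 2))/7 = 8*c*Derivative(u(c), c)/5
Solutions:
 u(c) = C1 + C2*erf(sqrt(210)*c/15)


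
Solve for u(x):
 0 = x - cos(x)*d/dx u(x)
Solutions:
 u(x) = C1 + Integral(x/cos(x), x)


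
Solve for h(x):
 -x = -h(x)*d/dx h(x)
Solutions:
 h(x) = -sqrt(C1 + x^2)
 h(x) = sqrt(C1 + x^2)


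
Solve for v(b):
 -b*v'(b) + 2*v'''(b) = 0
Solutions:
 v(b) = C1 + Integral(C2*airyai(2^(2/3)*b/2) + C3*airybi(2^(2/3)*b/2), b)


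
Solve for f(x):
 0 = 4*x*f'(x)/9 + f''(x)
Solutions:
 f(x) = C1 + C2*erf(sqrt(2)*x/3)


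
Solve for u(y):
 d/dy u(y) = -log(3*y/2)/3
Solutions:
 u(y) = C1 - y*log(y)/3 - y*log(3)/3 + y*log(2)/3 + y/3


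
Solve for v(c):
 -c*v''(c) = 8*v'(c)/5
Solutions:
 v(c) = C1 + C2/c^(3/5)


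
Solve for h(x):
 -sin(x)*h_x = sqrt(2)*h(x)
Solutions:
 h(x) = C1*(cos(x) + 1)^(sqrt(2)/2)/(cos(x) - 1)^(sqrt(2)/2)


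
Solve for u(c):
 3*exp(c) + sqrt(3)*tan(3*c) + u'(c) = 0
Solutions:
 u(c) = C1 - 3*exp(c) + sqrt(3)*log(cos(3*c))/3


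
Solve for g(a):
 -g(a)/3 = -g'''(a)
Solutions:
 g(a) = C3*exp(3^(2/3)*a/3) + (C1*sin(3^(1/6)*a/2) + C2*cos(3^(1/6)*a/2))*exp(-3^(2/3)*a/6)


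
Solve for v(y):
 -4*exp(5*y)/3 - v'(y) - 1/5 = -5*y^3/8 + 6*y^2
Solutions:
 v(y) = C1 + 5*y^4/32 - 2*y^3 - y/5 - 4*exp(5*y)/15


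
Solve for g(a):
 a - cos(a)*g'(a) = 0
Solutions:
 g(a) = C1 + Integral(a/cos(a), a)


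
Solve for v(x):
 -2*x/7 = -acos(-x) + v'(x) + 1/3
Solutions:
 v(x) = C1 - x^2/7 + x*acos(-x) - x/3 + sqrt(1 - x^2)


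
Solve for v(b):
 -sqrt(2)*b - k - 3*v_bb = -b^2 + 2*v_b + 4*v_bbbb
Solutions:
 v(b) = C1 + C4*exp(-b/2) + b^3/6 - 3*b^2/4 - sqrt(2)*b^2/4 - b*k/2 + 3*sqrt(2)*b/4 + 9*b/4 + (C2*sin(sqrt(15)*b/4) + C3*cos(sqrt(15)*b/4))*exp(b/4)


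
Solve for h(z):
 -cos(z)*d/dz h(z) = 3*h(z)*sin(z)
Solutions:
 h(z) = C1*cos(z)^3


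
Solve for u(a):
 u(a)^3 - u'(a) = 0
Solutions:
 u(a) = -sqrt(2)*sqrt(-1/(C1 + a))/2
 u(a) = sqrt(2)*sqrt(-1/(C1 + a))/2


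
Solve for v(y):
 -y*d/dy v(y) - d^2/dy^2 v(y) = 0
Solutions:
 v(y) = C1 + C2*erf(sqrt(2)*y/2)


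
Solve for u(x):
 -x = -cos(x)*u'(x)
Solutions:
 u(x) = C1 + Integral(x/cos(x), x)


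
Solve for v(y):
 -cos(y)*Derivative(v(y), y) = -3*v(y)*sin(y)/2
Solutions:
 v(y) = C1/cos(y)^(3/2)


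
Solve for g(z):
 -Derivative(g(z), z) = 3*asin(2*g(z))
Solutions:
 Integral(1/asin(2*_y), (_y, g(z))) = C1 - 3*z


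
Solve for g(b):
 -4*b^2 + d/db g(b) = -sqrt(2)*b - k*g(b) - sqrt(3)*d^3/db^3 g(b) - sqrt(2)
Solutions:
 g(b) = C1*exp(b*(-2^(2/3)*3^(1/6)*(9*k + sqrt(81*k^2 + 4*sqrt(3)))^(1/3) + 2*6^(1/3)/(9*k + sqrt(81*k^2 + 4*sqrt(3)))^(1/3))/6) + C2*exp(b*(2^(2/3)*3^(1/6)*(9*k + sqrt(81*k^2 + 4*sqrt(3)))^(1/3) - 6^(2/3)*I*(9*k + sqrt(81*k^2 + 4*sqrt(3)))^(1/3) + 16*sqrt(3)/((9*k + sqrt(81*k^2 + 4*sqrt(3)))^(1/3)*(-2^(2/3)*3^(1/6) + 6^(2/3)*I)))/12) + C3*exp(b*(2^(2/3)*3^(1/6)*(9*k + sqrt(81*k^2 + 4*sqrt(3)))^(1/3) + 6^(2/3)*I*(9*k + sqrt(81*k^2 + 4*sqrt(3)))^(1/3) - 16*sqrt(3)/((9*k + sqrt(81*k^2 + 4*sqrt(3)))^(1/3)*(2^(2/3)*3^(1/6) + 6^(2/3)*I)))/12) + 4*b^2/k - sqrt(2)*b/k - 8*b/k^2 - sqrt(2)/k + sqrt(2)/k^2 + 8/k^3


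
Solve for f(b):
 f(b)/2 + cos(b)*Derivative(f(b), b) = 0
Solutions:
 f(b) = C1*(sin(b) - 1)^(1/4)/(sin(b) + 1)^(1/4)


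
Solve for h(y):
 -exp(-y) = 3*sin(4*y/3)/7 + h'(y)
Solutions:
 h(y) = C1 + 9*cos(4*y/3)/28 + exp(-y)


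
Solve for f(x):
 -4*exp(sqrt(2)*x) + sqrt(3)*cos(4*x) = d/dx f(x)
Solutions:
 f(x) = C1 - 2*sqrt(2)*exp(sqrt(2)*x) + sqrt(3)*sin(4*x)/4


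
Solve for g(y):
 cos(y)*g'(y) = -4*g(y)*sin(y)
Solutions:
 g(y) = C1*cos(y)^4


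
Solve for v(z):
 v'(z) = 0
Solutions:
 v(z) = C1


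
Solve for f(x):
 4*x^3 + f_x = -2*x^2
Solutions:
 f(x) = C1 - x^4 - 2*x^3/3


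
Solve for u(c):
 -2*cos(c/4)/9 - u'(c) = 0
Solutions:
 u(c) = C1 - 8*sin(c/4)/9


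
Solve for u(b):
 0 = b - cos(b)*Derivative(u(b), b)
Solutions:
 u(b) = C1 + Integral(b/cos(b), b)


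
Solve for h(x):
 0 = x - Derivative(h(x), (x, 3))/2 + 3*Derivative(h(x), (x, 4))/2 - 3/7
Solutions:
 h(x) = C1 + C2*x + C3*x^2 + C4*exp(x/3) + x^4/12 + 6*x^3/7


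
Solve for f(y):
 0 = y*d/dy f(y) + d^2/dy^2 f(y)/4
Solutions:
 f(y) = C1 + C2*erf(sqrt(2)*y)


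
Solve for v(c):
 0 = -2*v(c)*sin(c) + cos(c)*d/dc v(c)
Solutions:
 v(c) = C1/cos(c)^2


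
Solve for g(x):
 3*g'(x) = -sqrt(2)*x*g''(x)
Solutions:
 g(x) = C1 + C2*x^(1 - 3*sqrt(2)/2)


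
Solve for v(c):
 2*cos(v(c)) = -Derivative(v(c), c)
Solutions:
 v(c) = pi - asin((C1 + exp(4*c))/(C1 - exp(4*c)))
 v(c) = asin((C1 + exp(4*c))/(C1 - exp(4*c)))


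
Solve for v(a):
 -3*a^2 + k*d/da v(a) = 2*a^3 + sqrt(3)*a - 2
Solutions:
 v(a) = C1 + a^4/(2*k) + a^3/k + sqrt(3)*a^2/(2*k) - 2*a/k


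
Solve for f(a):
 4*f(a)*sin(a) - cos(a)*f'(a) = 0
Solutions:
 f(a) = C1/cos(a)^4


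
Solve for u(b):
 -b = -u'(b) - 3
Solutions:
 u(b) = C1 + b^2/2 - 3*b


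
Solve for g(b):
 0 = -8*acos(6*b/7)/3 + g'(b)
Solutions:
 g(b) = C1 + 8*b*acos(6*b/7)/3 - 4*sqrt(49 - 36*b^2)/9


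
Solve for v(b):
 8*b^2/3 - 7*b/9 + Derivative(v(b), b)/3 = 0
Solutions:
 v(b) = C1 - 8*b^3/3 + 7*b^2/6


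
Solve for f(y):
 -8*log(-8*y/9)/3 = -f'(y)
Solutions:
 f(y) = C1 + 8*y*log(-y)/3 + y*(-16*log(3)/3 - 8/3 + 8*log(2))


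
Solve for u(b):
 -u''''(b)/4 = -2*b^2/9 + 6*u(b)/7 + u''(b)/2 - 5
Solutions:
 u(b) = 7*b^2/27 + (C1*sin(14^(3/4)*3^(1/4)*b*cos(atan(sqrt(119)/7)/2)/7) + C2*cos(14^(3/4)*3^(1/4)*b*cos(atan(sqrt(119)/7)/2)/7))*exp(-14^(3/4)*3^(1/4)*b*sin(atan(sqrt(119)/7)/2)/7) + (C3*sin(14^(3/4)*3^(1/4)*b*cos(atan(sqrt(119)/7)/2)/7) + C4*cos(14^(3/4)*3^(1/4)*b*cos(atan(sqrt(119)/7)/2)/7))*exp(14^(3/4)*3^(1/4)*b*sin(atan(sqrt(119)/7)/2)/7) + 448/81


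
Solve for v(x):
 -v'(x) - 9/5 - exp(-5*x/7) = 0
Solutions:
 v(x) = C1 - 9*x/5 + 7*exp(-5*x/7)/5


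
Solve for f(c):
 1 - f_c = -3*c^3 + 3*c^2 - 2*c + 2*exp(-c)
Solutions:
 f(c) = C1 + 3*c^4/4 - c^3 + c^2 + c + 2*exp(-c)


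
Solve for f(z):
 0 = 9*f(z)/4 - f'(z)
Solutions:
 f(z) = C1*exp(9*z/4)


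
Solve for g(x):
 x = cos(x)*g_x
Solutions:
 g(x) = C1 + Integral(x/cos(x), x)


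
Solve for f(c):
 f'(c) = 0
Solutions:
 f(c) = C1


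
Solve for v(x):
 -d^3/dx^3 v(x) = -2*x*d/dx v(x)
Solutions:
 v(x) = C1 + Integral(C2*airyai(2^(1/3)*x) + C3*airybi(2^(1/3)*x), x)


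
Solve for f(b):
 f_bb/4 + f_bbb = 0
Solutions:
 f(b) = C1 + C2*b + C3*exp(-b/4)


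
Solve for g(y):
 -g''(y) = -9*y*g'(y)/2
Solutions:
 g(y) = C1 + C2*erfi(3*y/2)


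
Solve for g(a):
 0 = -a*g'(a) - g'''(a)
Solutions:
 g(a) = C1 + Integral(C2*airyai(-a) + C3*airybi(-a), a)


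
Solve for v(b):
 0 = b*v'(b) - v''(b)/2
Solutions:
 v(b) = C1 + C2*erfi(b)


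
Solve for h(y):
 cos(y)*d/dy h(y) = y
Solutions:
 h(y) = C1 + Integral(y/cos(y), y)


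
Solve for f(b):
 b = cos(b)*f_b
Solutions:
 f(b) = C1 + Integral(b/cos(b), b)


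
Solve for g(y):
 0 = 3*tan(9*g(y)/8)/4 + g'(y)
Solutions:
 g(y) = -8*asin(C1*exp(-27*y/32))/9 + 8*pi/9
 g(y) = 8*asin(C1*exp(-27*y/32))/9


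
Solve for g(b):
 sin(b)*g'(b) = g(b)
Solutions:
 g(b) = C1*sqrt(cos(b) - 1)/sqrt(cos(b) + 1)


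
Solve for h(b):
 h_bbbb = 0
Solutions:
 h(b) = C1 + C2*b + C3*b^2 + C4*b^3


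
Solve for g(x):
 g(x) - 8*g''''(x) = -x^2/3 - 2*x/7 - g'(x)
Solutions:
 g(x) = C1*exp(x*(-2^(2/3)*(47 + 3*sqrt(249))^(1/3) + 4*2^(1/3)/(47 + 3*sqrt(249))^(1/3) + 4)/24)*sin(2^(1/3)*sqrt(3)*x*(4/(47 + 3*sqrt(249))^(1/3) + 2^(1/3)*(47 + 3*sqrt(249))^(1/3))/24) + C2*exp(x*(-2^(2/3)*(47 + 3*sqrt(249))^(1/3) + 4*2^(1/3)/(47 + 3*sqrt(249))^(1/3) + 4)/24)*cos(2^(1/3)*sqrt(3)*x*(4/(47 + 3*sqrt(249))^(1/3) + 2^(1/3)*(47 + 3*sqrt(249))^(1/3))/24) + C3*exp(-x/2) + C4*exp(x*(-4*2^(1/3)/(47 + 3*sqrt(249))^(1/3) + 2 + 2^(2/3)*(47 + 3*sqrt(249))^(1/3))/12) - x^2/3 + 8*x/21 - 8/21


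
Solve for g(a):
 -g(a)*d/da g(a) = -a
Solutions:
 g(a) = -sqrt(C1 + a^2)
 g(a) = sqrt(C1 + a^2)


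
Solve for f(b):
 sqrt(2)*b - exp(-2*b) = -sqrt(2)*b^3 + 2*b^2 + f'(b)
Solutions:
 f(b) = C1 + sqrt(2)*b^4/4 - 2*b^3/3 + sqrt(2)*b^2/2 + exp(-2*b)/2


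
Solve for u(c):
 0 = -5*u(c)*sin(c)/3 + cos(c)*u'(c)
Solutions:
 u(c) = C1/cos(c)^(5/3)


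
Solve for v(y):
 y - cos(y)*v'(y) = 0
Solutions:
 v(y) = C1 + Integral(y/cos(y), y)


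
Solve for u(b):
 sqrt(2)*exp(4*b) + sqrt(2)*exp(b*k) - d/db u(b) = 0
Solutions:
 u(b) = C1 + sqrt(2)*exp(4*b)/4 + sqrt(2)*exp(b*k)/k


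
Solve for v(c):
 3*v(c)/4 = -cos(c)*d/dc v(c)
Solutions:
 v(c) = C1*(sin(c) - 1)^(3/8)/(sin(c) + 1)^(3/8)


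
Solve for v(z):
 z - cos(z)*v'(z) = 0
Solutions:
 v(z) = C1 + Integral(z/cos(z), z)


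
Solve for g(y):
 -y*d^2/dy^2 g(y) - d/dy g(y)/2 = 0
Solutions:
 g(y) = C1 + C2*sqrt(y)


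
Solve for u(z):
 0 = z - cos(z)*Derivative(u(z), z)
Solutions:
 u(z) = C1 + Integral(z/cos(z), z)


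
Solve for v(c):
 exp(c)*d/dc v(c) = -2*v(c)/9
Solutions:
 v(c) = C1*exp(2*exp(-c)/9)


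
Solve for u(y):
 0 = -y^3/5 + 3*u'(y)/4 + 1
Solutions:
 u(y) = C1 + y^4/15 - 4*y/3


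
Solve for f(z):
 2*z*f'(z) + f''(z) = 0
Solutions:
 f(z) = C1 + C2*erf(z)


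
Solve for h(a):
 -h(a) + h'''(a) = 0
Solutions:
 h(a) = C3*exp(a) + (C1*sin(sqrt(3)*a/2) + C2*cos(sqrt(3)*a/2))*exp(-a/2)


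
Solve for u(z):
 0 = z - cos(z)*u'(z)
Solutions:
 u(z) = C1 + Integral(z/cos(z), z)


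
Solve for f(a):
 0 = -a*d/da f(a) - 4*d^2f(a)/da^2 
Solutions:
 f(a) = C1 + C2*erf(sqrt(2)*a/4)


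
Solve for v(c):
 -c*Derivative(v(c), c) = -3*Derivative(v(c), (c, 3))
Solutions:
 v(c) = C1 + Integral(C2*airyai(3^(2/3)*c/3) + C3*airybi(3^(2/3)*c/3), c)


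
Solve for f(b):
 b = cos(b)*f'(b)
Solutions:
 f(b) = C1 + Integral(b/cos(b), b)


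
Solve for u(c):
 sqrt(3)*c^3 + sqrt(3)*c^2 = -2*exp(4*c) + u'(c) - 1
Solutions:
 u(c) = C1 + sqrt(3)*c^4/4 + sqrt(3)*c^3/3 + c + exp(4*c)/2


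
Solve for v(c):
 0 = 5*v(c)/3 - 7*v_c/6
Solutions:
 v(c) = C1*exp(10*c/7)


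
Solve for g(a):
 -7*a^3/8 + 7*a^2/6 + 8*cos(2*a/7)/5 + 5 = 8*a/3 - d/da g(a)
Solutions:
 g(a) = C1 + 7*a^4/32 - 7*a^3/18 + 4*a^2/3 - 5*a - 28*sin(2*a/7)/5


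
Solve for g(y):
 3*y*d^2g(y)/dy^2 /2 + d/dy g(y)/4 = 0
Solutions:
 g(y) = C1 + C2*y^(5/6)


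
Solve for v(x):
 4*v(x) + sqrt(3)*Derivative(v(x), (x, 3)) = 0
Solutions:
 v(x) = C3*exp(-2^(2/3)*3^(5/6)*x/3) + (C1*sin(2^(2/3)*3^(1/3)*x/2) + C2*cos(2^(2/3)*3^(1/3)*x/2))*exp(2^(2/3)*3^(5/6)*x/6)


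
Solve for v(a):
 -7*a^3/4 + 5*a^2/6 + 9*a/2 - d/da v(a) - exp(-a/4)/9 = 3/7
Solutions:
 v(a) = C1 - 7*a^4/16 + 5*a^3/18 + 9*a^2/4 - 3*a/7 + 4*exp(-a/4)/9


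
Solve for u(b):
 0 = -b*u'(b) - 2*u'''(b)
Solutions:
 u(b) = C1 + Integral(C2*airyai(-2^(2/3)*b/2) + C3*airybi(-2^(2/3)*b/2), b)


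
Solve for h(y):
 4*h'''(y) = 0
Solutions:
 h(y) = C1 + C2*y + C3*y^2


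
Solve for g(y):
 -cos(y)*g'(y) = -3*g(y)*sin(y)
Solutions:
 g(y) = C1/cos(y)^3


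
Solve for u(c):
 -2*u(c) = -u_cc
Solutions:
 u(c) = C1*exp(-sqrt(2)*c) + C2*exp(sqrt(2)*c)


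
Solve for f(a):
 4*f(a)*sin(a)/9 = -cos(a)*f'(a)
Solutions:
 f(a) = C1*cos(a)^(4/9)


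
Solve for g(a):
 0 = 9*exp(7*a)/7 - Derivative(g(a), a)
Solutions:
 g(a) = C1 + 9*exp(7*a)/49


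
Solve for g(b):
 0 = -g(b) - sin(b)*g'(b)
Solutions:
 g(b) = C1*sqrt(cos(b) + 1)/sqrt(cos(b) - 1)


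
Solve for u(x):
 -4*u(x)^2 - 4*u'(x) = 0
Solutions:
 u(x) = 1/(C1 + x)


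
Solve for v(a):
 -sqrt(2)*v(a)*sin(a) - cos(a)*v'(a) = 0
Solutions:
 v(a) = C1*cos(a)^(sqrt(2))


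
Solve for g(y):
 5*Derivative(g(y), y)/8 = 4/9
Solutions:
 g(y) = C1 + 32*y/45


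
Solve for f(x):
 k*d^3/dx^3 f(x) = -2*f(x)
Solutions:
 f(x) = C1*exp(2^(1/3)*x*(-1/k)^(1/3)) + C2*exp(2^(1/3)*x*(-1/k)^(1/3)*(-1 + sqrt(3)*I)/2) + C3*exp(-2^(1/3)*x*(-1/k)^(1/3)*(1 + sqrt(3)*I)/2)


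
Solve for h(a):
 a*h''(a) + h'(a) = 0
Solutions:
 h(a) = C1 + C2*log(a)


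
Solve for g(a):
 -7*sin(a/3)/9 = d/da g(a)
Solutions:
 g(a) = C1 + 7*cos(a/3)/3


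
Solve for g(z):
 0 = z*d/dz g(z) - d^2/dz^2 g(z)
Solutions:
 g(z) = C1 + C2*erfi(sqrt(2)*z/2)


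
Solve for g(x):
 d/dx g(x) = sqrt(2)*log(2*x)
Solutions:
 g(x) = C1 + sqrt(2)*x*log(x) - sqrt(2)*x + sqrt(2)*x*log(2)


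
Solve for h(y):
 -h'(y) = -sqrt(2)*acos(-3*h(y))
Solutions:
 Integral(1/acos(-3*_y), (_y, h(y))) = C1 + sqrt(2)*y


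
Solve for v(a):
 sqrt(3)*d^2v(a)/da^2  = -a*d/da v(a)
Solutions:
 v(a) = C1 + C2*erf(sqrt(2)*3^(3/4)*a/6)


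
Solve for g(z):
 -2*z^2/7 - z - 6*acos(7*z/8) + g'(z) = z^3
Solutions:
 g(z) = C1 + z^4/4 + 2*z^3/21 + z^2/2 + 6*z*acos(7*z/8) - 6*sqrt(64 - 49*z^2)/7


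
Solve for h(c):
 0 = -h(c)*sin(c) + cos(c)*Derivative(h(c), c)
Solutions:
 h(c) = C1/cos(c)


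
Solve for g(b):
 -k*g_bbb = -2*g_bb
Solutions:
 g(b) = C1 + C2*b + C3*exp(2*b/k)


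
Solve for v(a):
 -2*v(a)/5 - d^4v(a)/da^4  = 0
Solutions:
 v(a) = (C1*sin(10^(3/4)*a/10) + C2*cos(10^(3/4)*a/10))*exp(-10^(3/4)*a/10) + (C3*sin(10^(3/4)*a/10) + C4*cos(10^(3/4)*a/10))*exp(10^(3/4)*a/10)


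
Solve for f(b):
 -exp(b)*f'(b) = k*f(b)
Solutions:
 f(b) = C1*exp(k*exp(-b))


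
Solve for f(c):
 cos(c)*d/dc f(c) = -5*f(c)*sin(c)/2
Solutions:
 f(c) = C1*cos(c)^(5/2)


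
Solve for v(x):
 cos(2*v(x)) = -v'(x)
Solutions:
 v(x) = -asin((C1 + exp(4*x))/(C1 - exp(4*x)))/2 + pi/2
 v(x) = asin((C1 + exp(4*x))/(C1 - exp(4*x)))/2


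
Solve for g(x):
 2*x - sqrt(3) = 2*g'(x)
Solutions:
 g(x) = C1 + x^2/2 - sqrt(3)*x/2


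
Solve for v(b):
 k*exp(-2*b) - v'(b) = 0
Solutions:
 v(b) = C1 - k*exp(-2*b)/2


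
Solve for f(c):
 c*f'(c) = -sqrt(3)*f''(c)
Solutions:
 f(c) = C1 + C2*erf(sqrt(2)*3^(3/4)*c/6)


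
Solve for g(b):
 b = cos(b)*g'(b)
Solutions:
 g(b) = C1 + Integral(b/cos(b), b)


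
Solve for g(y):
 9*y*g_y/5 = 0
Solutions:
 g(y) = C1


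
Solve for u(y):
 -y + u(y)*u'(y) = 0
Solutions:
 u(y) = -sqrt(C1 + y^2)
 u(y) = sqrt(C1 + y^2)


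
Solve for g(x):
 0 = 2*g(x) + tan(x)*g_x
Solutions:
 g(x) = C1/sin(x)^2


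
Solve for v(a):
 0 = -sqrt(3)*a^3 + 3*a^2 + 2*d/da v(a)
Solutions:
 v(a) = C1 + sqrt(3)*a^4/8 - a^3/2


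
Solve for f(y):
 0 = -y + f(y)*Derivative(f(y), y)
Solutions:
 f(y) = -sqrt(C1 + y^2)
 f(y) = sqrt(C1 + y^2)


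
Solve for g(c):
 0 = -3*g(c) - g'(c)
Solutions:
 g(c) = C1*exp(-3*c)


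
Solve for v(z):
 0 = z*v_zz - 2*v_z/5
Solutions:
 v(z) = C1 + C2*z^(7/5)


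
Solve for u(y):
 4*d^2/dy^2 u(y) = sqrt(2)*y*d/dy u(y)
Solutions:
 u(y) = C1 + C2*erfi(2^(3/4)*y/4)


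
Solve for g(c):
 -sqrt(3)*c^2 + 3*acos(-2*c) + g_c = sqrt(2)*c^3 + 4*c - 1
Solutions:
 g(c) = C1 + sqrt(2)*c^4/4 + sqrt(3)*c^3/3 + 2*c^2 - 3*c*acos(-2*c) - c - 3*sqrt(1 - 4*c^2)/2


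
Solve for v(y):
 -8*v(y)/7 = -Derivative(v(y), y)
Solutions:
 v(y) = C1*exp(8*y/7)


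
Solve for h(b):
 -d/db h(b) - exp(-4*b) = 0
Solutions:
 h(b) = C1 + exp(-4*b)/4


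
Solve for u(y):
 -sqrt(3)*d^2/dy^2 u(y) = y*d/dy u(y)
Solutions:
 u(y) = C1 + C2*erf(sqrt(2)*3^(3/4)*y/6)


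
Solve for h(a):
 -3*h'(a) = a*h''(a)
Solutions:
 h(a) = C1 + C2/a^2


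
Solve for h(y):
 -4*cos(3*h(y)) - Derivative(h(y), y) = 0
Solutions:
 h(y) = -asin((C1 + exp(24*y))/(C1 - exp(24*y)))/3 + pi/3
 h(y) = asin((C1 + exp(24*y))/(C1 - exp(24*y)))/3


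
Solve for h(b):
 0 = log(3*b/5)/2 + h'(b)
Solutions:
 h(b) = C1 - b*log(b)/2 - b*log(3)/2 + b/2 + b*log(5)/2


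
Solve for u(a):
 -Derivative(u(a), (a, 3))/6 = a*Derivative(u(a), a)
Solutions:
 u(a) = C1 + Integral(C2*airyai(-6^(1/3)*a) + C3*airybi(-6^(1/3)*a), a)


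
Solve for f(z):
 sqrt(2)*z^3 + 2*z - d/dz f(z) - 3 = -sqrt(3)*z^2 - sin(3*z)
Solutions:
 f(z) = C1 + sqrt(2)*z^4/4 + sqrt(3)*z^3/3 + z^2 - 3*z - cos(3*z)/3


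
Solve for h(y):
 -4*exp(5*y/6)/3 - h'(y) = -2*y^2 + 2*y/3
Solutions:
 h(y) = C1 + 2*y^3/3 - y^2/3 - 8*exp(5*y/6)/5


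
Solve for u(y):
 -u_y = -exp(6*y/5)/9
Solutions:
 u(y) = C1 + 5*exp(6*y/5)/54


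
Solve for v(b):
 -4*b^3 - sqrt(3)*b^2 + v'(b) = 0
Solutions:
 v(b) = C1 + b^4 + sqrt(3)*b^3/3


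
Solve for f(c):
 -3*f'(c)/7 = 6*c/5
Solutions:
 f(c) = C1 - 7*c^2/5


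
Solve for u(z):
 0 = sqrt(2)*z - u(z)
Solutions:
 u(z) = sqrt(2)*z


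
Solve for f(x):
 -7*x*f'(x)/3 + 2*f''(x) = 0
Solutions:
 f(x) = C1 + C2*erfi(sqrt(21)*x/6)


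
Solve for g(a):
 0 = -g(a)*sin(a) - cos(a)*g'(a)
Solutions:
 g(a) = C1*cos(a)


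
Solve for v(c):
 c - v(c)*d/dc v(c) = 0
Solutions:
 v(c) = -sqrt(C1 + c^2)
 v(c) = sqrt(C1 + c^2)


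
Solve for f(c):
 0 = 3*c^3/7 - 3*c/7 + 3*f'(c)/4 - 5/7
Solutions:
 f(c) = C1 - c^4/7 + 2*c^2/7 + 20*c/21


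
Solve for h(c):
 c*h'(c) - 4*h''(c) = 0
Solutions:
 h(c) = C1 + C2*erfi(sqrt(2)*c/4)


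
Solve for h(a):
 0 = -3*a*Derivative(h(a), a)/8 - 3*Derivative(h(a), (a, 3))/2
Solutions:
 h(a) = C1 + Integral(C2*airyai(-2^(1/3)*a/2) + C3*airybi(-2^(1/3)*a/2), a)


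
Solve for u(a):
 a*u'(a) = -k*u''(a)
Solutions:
 u(a) = C1 + C2*sqrt(k)*erf(sqrt(2)*a*sqrt(1/k)/2)


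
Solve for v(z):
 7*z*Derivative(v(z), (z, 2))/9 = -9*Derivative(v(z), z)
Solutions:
 v(z) = C1 + C2/z^(74/7)


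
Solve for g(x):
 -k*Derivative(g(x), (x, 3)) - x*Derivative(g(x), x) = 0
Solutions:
 g(x) = C1 + Integral(C2*airyai(x*(-1/k)^(1/3)) + C3*airybi(x*(-1/k)^(1/3)), x)


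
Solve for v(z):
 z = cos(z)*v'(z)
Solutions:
 v(z) = C1 + Integral(z/cos(z), z)


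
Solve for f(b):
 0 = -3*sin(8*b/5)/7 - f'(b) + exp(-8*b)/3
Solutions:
 f(b) = C1 + 15*cos(8*b/5)/56 - exp(-8*b)/24


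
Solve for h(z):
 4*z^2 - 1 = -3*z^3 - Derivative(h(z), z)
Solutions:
 h(z) = C1 - 3*z^4/4 - 4*z^3/3 + z


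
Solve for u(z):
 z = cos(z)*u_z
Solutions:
 u(z) = C1 + Integral(z/cos(z), z)


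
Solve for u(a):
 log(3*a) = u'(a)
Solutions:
 u(a) = C1 + a*log(a) - a + a*log(3)


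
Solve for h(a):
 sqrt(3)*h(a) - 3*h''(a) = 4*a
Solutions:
 h(a) = C1*exp(-3^(3/4)*a/3) + C2*exp(3^(3/4)*a/3) + 4*sqrt(3)*a/3


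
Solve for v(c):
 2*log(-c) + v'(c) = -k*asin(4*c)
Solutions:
 v(c) = C1 - 2*c*log(-c) + 2*c - k*(c*asin(4*c) + sqrt(1 - 16*c^2)/4)


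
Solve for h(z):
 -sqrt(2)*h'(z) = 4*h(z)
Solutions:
 h(z) = C1*exp(-2*sqrt(2)*z)


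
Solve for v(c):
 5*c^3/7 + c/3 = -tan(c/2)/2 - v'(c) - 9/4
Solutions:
 v(c) = C1 - 5*c^4/28 - c^2/6 - 9*c/4 + log(cos(c/2))


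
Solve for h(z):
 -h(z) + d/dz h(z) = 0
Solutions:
 h(z) = C1*exp(z)


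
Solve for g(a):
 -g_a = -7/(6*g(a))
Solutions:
 g(a) = -sqrt(C1 + 21*a)/3
 g(a) = sqrt(C1 + 21*a)/3


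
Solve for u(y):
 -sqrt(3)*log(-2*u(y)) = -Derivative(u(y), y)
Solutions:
 -sqrt(3)*Integral(1/(log(-_y) + log(2)), (_y, u(y)))/3 = C1 - y


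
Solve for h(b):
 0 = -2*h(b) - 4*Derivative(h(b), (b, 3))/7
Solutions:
 h(b) = C3*exp(-2^(2/3)*7^(1/3)*b/2) + (C1*sin(2^(2/3)*sqrt(3)*7^(1/3)*b/4) + C2*cos(2^(2/3)*sqrt(3)*7^(1/3)*b/4))*exp(2^(2/3)*7^(1/3)*b/4)


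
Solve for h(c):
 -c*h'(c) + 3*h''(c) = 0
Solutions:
 h(c) = C1 + C2*erfi(sqrt(6)*c/6)


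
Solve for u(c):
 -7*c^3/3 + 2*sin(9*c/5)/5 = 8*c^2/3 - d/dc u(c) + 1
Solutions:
 u(c) = C1 + 7*c^4/12 + 8*c^3/9 + c + 2*cos(9*c/5)/9


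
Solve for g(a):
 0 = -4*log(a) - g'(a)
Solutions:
 g(a) = C1 - 4*a*log(a) + 4*a


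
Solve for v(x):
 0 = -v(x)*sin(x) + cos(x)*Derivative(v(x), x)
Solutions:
 v(x) = C1/cos(x)


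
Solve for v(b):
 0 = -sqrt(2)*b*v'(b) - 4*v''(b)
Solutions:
 v(b) = C1 + C2*erf(2^(3/4)*b/4)


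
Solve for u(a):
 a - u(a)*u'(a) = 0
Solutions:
 u(a) = -sqrt(C1 + a^2)
 u(a) = sqrt(C1 + a^2)


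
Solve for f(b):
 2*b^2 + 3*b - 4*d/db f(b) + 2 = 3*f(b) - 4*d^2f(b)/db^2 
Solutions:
 f(b) = C1*exp(-b/2) + C2*exp(3*b/2) + 2*b^2/3 - 7*b/9 + 94/27


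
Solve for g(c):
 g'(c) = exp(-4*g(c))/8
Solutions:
 g(c) = log(-I*(C1 + c/2)^(1/4))
 g(c) = log(I*(C1 + c/2)^(1/4))
 g(c) = log(-(C1 + c/2)^(1/4))
 g(c) = log(C1 + c/2)/4


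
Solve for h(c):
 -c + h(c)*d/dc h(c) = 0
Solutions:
 h(c) = -sqrt(C1 + c^2)
 h(c) = sqrt(C1 + c^2)


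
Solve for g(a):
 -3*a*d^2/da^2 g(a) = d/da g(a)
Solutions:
 g(a) = C1 + C2*a^(2/3)


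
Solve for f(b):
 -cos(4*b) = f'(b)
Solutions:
 f(b) = C1 - sin(4*b)/4


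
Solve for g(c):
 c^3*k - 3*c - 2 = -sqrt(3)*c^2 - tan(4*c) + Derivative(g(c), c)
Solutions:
 g(c) = C1 + c^4*k/4 + sqrt(3)*c^3/3 - 3*c^2/2 - 2*c - log(cos(4*c))/4


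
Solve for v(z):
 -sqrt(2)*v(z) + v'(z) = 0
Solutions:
 v(z) = C1*exp(sqrt(2)*z)


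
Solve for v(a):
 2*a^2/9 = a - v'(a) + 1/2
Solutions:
 v(a) = C1 - 2*a^3/27 + a^2/2 + a/2


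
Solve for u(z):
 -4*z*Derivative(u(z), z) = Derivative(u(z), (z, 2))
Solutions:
 u(z) = C1 + C2*erf(sqrt(2)*z)


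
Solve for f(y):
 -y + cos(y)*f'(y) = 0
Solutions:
 f(y) = C1 + Integral(y/cos(y), y)


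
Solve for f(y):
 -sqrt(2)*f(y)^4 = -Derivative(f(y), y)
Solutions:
 f(y) = (-1/(C1 + 3*sqrt(2)*y))^(1/3)
 f(y) = (-1/(C1 + sqrt(2)*y))^(1/3)*(-3^(2/3) - 3*3^(1/6)*I)/6
 f(y) = (-1/(C1 + sqrt(2)*y))^(1/3)*(-3^(2/3) + 3*3^(1/6)*I)/6


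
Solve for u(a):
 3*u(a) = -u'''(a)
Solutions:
 u(a) = C3*exp(-3^(1/3)*a) + (C1*sin(3^(5/6)*a/2) + C2*cos(3^(5/6)*a/2))*exp(3^(1/3)*a/2)


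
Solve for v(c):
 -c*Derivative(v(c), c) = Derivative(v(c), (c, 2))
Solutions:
 v(c) = C1 + C2*erf(sqrt(2)*c/2)


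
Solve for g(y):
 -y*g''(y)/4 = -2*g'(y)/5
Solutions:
 g(y) = C1 + C2*y^(13/5)


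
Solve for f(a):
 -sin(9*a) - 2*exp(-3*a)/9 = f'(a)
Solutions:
 f(a) = C1 + cos(9*a)/9 + 2*exp(-3*a)/27


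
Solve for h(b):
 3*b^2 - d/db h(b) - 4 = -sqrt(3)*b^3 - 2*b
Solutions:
 h(b) = C1 + sqrt(3)*b^4/4 + b^3 + b^2 - 4*b


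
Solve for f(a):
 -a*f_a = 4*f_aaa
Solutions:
 f(a) = C1 + Integral(C2*airyai(-2^(1/3)*a/2) + C3*airybi(-2^(1/3)*a/2), a)


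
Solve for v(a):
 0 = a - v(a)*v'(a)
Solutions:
 v(a) = -sqrt(C1 + a^2)
 v(a) = sqrt(C1 + a^2)


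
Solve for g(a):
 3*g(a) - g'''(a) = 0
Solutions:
 g(a) = C3*exp(3^(1/3)*a) + (C1*sin(3^(5/6)*a/2) + C2*cos(3^(5/6)*a/2))*exp(-3^(1/3)*a/2)


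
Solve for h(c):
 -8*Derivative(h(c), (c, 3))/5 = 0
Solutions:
 h(c) = C1 + C2*c + C3*c^2


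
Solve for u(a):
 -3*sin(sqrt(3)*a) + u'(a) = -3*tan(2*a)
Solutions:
 u(a) = C1 + 3*log(cos(2*a))/2 - sqrt(3)*cos(sqrt(3)*a)


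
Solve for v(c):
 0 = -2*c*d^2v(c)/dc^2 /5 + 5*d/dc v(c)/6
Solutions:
 v(c) = C1 + C2*c^(37/12)


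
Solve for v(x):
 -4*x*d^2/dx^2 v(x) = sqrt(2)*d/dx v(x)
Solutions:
 v(x) = C1 + C2*x^(1 - sqrt(2)/4)


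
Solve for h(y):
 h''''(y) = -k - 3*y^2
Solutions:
 h(y) = C1 + C2*y + C3*y^2 + C4*y^3 - k*y^4/24 - y^6/120


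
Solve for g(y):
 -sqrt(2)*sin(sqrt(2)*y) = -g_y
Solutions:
 g(y) = C1 - cos(sqrt(2)*y)


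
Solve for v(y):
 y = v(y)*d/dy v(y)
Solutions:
 v(y) = -sqrt(C1 + y^2)
 v(y) = sqrt(C1 + y^2)


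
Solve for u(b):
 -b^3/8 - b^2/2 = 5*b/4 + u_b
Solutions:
 u(b) = C1 - b^4/32 - b^3/6 - 5*b^2/8


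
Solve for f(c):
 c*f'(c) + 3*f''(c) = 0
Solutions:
 f(c) = C1 + C2*erf(sqrt(6)*c/6)


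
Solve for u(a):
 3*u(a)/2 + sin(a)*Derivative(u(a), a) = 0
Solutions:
 u(a) = C1*(cos(a) + 1)^(3/4)/(cos(a) - 1)^(3/4)


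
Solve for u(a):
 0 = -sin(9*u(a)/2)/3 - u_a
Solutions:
 u(a) = -2*acos((-C1 - exp(3*a))/(C1 - exp(3*a)))/9 + 4*pi/9
 u(a) = 2*acos((-C1 - exp(3*a))/(C1 - exp(3*a)))/9


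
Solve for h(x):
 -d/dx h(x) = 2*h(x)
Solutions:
 h(x) = C1*exp(-2*x)


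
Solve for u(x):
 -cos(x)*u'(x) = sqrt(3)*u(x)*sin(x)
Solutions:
 u(x) = C1*cos(x)^(sqrt(3))


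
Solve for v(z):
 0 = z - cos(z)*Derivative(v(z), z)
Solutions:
 v(z) = C1 + Integral(z/cos(z), z)


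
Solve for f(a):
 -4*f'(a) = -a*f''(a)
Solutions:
 f(a) = C1 + C2*a^5


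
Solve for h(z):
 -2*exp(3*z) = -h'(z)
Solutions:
 h(z) = C1 + 2*exp(3*z)/3


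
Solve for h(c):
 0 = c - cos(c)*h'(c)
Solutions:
 h(c) = C1 + Integral(c/cos(c), c)


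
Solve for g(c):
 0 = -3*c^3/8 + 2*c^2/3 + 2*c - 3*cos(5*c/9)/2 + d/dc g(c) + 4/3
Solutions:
 g(c) = C1 + 3*c^4/32 - 2*c^3/9 - c^2 - 4*c/3 + 27*sin(5*c/9)/10


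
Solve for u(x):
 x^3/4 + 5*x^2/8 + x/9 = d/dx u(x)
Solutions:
 u(x) = C1 + x^4/16 + 5*x^3/24 + x^2/18


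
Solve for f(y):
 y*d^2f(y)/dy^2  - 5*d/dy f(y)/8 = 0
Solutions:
 f(y) = C1 + C2*y^(13/8)


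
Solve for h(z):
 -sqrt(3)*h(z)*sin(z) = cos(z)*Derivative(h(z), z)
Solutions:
 h(z) = C1*cos(z)^(sqrt(3))


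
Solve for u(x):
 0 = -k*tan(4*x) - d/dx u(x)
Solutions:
 u(x) = C1 + k*log(cos(4*x))/4


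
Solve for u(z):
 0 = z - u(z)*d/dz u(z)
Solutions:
 u(z) = -sqrt(C1 + z^2)
 u(z) = sqrt(C1 + z^2)


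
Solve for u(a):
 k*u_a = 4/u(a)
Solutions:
 u(a) = -sqrt(C1 + 8*a/k)
 u(a) = sqrt(C1 + 8*a/k)


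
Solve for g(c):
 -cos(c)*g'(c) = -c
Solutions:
 g(c) = C1 + Integral(c/cos(c), c)


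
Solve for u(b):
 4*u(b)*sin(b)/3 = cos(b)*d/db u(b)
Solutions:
 u(b) = C1/cos(b)^(4/3)


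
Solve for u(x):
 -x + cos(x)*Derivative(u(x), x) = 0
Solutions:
 u(x) = C1 + Integral(x/cos(x), x)


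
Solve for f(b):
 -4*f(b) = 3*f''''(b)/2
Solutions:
 f(b) = (C1*sin(2^(1/4)*3^(3/4)*b/3) + C2*cos(2^(1/4)*3^(3/4)*b/3))*exp(-2^(1/4)*3^(3/4)*b/3) + (C3*sin(2^(1/4)*3^(3/4)*b/3) + C4*cos(2^(1/4)*3^(3/4)*b/3))*exp(2^(1/4)*3^(3/4)*b/3)


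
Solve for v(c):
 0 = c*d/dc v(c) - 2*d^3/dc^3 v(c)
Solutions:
 v(c) = C1 + Integral(C2*airyai(2^(2/3)*c/2) + C3*airybi(2^(2/3)*c/2), c)


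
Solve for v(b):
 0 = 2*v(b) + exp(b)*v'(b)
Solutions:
 v(b) = C1*exp(2*exp(-b))


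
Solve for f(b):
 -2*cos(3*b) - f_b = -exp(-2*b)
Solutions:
 f(b) = C1 - 2*sin(3*b)/3 - exp(-2*b)/2


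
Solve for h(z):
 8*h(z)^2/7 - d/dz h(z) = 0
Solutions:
 h(z) = -7/(C1 + 8*z)


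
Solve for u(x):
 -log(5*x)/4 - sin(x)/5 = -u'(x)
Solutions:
 u(x) = C1 + x*log(x)/4 - x/4 + x*log(5)/4 - cos(x)/5


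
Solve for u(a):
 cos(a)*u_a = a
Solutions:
 u(a) = C1 + Integral(a/cos(a), a)


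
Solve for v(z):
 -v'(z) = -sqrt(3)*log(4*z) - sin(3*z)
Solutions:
 v(z) = C1 + sqrt(3)*z*(log(z) - 1) + 2*sqrt(3)*z*log(2) - cos(3*z)/3


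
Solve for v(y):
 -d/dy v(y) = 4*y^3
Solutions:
 v(y) = C1 - y^4


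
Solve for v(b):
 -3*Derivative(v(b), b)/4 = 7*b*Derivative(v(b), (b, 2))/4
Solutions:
 v(b) = C1 + C2*b^(4/7)


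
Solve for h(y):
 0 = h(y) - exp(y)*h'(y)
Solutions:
 h(y) = C1*exp(-exp(-y))


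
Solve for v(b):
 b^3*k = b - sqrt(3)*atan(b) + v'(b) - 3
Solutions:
 v(b) = C1 + b^4*k/4 - b^2/2 + 3*b + sqrt(3)*(b*atan(b) - log(b^2 + 1)/2)


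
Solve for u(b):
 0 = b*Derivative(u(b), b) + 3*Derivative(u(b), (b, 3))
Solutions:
 u(b) = C1 + Integral(C2*airyai(-3^(2/3)*b/3) + C3*airybi(-3^(2/3)*b/3), b)


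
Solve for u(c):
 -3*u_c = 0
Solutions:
 u(c) = C1


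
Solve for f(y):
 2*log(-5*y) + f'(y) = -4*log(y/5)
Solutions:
 f(y) = C1 - 6*y*log(y) + 2*y*(log(5) + 3 - I*pi)


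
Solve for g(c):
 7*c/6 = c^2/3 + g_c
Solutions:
 g(c) = C1 - c^3/9 + 7*c^2/12


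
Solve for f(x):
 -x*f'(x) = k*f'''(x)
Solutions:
 f(x) = C1 + Integral(C2*airyai(x*(-1/k)^(1/3)) + C3*airybi(x*(-1/k)^(1/3)), x)


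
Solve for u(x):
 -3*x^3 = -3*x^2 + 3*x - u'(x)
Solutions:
 u(x) = C1 + 3*x^4/4 - x^3 + 3*x^2/2


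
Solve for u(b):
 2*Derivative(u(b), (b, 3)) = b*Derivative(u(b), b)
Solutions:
 u(b) = C1 + Integral(C2*airyai(2^(2/3)*b/2) + C3*airybi(2^(2/3)*b/2), b)


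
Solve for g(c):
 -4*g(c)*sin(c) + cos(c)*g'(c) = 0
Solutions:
 g(c) = C1/cos(c)^4


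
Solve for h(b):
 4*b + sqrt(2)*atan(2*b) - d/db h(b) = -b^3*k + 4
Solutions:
 h(b) = C1 + b^4*k/4 + 2*b^2 - 4*b + sqrt(2)*(b*atan(2*b) - log(4*b^2 + 1)/4)


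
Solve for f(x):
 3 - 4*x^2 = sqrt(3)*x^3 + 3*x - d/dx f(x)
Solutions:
 f(x) = C1 + sqrt(3)*x^4/4 + 4*x^3/3 + 3*x^2/2 - 3*x
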